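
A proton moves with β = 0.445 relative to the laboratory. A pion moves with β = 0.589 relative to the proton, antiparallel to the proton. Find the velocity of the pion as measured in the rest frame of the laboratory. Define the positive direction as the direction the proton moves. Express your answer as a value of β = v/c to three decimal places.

β = -0.195

With v = 0.445 and u' = -0.589 (in units of c),
u = (u' + v)/(1 + u'v/c²):
u = (-0.589 + 0.445) / (1 + (-0.589)·0.445) = -0.1440/0.7379 = -0.1951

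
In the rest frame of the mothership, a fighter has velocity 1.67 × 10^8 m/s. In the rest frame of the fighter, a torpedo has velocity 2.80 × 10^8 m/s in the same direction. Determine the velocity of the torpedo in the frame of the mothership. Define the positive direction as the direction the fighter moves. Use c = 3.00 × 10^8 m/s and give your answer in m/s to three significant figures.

2.94 × 10^8 m/s

In units of c (dividing by 3.00 × 10^8 m/s): v = 0.557, u' = 0.933.
u = (u' + v)/(1 + u'v/c²):
u = (0.933 + 0.557) / (1 + 0.933·0.557) = 1.4900/1.5196 = 0.9805
Converting back: u = 0.9805 × 3.00 × 10^8 m/s.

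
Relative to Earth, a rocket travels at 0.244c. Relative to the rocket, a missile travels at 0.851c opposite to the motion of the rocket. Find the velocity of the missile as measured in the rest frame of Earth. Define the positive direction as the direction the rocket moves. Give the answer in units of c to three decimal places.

With v = 0.244 and u' = -0.851 (in units of c),
u = (u' + v)/(1 + u'v/c²):
u = (-0.851 + 0.244) / (1 + (-0.851)·0.244) = -0.6070/0.7924 = -0.7661

-0.766c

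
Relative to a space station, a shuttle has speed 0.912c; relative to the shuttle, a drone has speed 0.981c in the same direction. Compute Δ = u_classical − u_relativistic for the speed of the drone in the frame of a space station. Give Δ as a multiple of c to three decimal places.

Δ = 0.894c

Galilean: u_cl = 0.981 + 0.912 = 1.8930.
Relativistic: u_rel = (0.981 + 0.912) / (1 + 0.981·0.912) = 1.8930/1.8947 = 0.9991.
Δ = 1.8930 − 0.9991 = 0.8939.
(The classical prediction exceeds c; the relativistic result does not.)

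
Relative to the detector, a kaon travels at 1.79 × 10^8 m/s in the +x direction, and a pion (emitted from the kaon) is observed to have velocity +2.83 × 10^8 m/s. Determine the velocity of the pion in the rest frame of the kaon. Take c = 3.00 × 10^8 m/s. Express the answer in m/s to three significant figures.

+2.38 × 10^8 m/s

v = 0.597c, u = 0.943c.
Invert the composition law: u' = (u − v)/(1 − uv/c²).
u' = (0.943 − 0.597) / (1 − (0.943)(0.597)) = 0.3467/0.4371 = 0.7930.
u' = 0.7930 × 3.00 × 10^8 m/s.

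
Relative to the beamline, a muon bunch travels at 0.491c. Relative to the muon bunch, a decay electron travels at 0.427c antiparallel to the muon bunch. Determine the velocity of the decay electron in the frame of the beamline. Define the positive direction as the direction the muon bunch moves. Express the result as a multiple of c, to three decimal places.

+0.081c

With v = 0.491 and u' = -0.427 (in units of c),
u = (u' + v)/(1 + u'v/c²):
u = (-0.427 + 0.491) / (1 + (-0.427)·0.491) = 0.0640/0.7903 = 0.0810
(Galilean addition would give +0.064c.)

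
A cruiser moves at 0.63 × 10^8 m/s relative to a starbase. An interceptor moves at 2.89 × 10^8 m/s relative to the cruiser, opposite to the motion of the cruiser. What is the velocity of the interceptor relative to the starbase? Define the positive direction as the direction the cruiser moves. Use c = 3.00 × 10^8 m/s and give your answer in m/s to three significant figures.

-2.83 × 10^8 m/s

In units of c (dividing by 3.00 × 10^8 m/s): v = 0.210, u' = -0.963.
u = (u' + v)/(1 + u'v/c²):
u = (-0.963 + 0.210) / (1 + (-0.963)·0.210) = -0.7533/0.7977 = -0.9444
Converting back: u = -0.9444 × 3.00 × 10^8 m/s.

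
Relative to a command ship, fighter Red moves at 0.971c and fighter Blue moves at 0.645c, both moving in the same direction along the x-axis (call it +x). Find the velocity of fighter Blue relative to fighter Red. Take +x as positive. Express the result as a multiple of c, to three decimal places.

β_A = 0.971, β_B = 0.645.
Transform to A's frame with the inverse velocity-addition law: u' = (u − v)/(1 − uv/c²), taking u = β_B and v = β_A.
u' = (0.645 − 0.971) / (1 − (0.971)(0.645)) = -0.3260/0.3737 = -0.8723.

-0.872c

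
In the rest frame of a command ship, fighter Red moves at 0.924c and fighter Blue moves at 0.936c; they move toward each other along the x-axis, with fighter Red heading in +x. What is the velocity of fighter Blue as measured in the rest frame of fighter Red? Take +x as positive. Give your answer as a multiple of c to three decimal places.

β_A = 0.924, β_B = -0.936.
Transform to A's frame with the inverse velocity-addition law: u' = (u − v)/(1 − uv/c²), taking u = β_B and v = β_A.
u' = (-0.936 − 0.924) / (1 − (0.924)(-0.936)) = -1.8600/1.8649 = -0.9974.

-0.997c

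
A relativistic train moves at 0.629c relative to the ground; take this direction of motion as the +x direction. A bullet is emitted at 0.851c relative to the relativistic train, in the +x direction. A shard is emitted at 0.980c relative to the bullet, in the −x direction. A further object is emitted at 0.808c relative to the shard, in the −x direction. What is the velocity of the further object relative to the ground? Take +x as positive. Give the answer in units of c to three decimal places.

-0.889c

Apply u = (u' + v)/(1 + u'v/c²) successively, working outward toward the ground.
Start: velocity of the relativistic train relative to the ground = 0.6290c.
Compose with the bullet (u' = 0.851 in the relativistic train frame): u_1 = (0.851 + 0.629) / (1 + 0.851·0.629) = 1.4800/1.5353 = 0.9640.
Compose with the shard (u' = -0.980 in the bullet frame): u_2 = (-0.980 + 0.964) / (1 + (-0.980)·0.964) = -0.0160/0.0553 = -0.2895.
Compose with the further object (u' = -0.808 in the shard frame): u_3 = (-0.808 + (-0.290)) / (1 + (-0.808)·(-0.290)) = -1.0975/1.2339 = -0.8894.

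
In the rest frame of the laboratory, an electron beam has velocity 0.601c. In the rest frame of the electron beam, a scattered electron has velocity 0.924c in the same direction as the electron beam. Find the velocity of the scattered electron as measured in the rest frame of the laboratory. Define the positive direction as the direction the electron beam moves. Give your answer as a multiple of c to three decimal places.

0.981c

With v = 0.601 and u' = 0.924 (in units of c),
u = (u' + v)/(1 + u'v/c²):
u = (0.924 + 0.601) / (1 + 0.924·0.601) = 1.5250/1.5553 = 0.9805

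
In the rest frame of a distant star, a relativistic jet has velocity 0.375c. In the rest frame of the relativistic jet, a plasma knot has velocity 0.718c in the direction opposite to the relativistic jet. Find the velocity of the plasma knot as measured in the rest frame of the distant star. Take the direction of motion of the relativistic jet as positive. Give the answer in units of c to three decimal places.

-0.469c

With v = 0.375 and u' = -0.718 (in units of c),
u = (u' + v)/(1 + u'v/c²):
u = (-0.718 + 0.375) / (1 + (-0.718)·0.375) = -0.3430/0.7308 = -0.4694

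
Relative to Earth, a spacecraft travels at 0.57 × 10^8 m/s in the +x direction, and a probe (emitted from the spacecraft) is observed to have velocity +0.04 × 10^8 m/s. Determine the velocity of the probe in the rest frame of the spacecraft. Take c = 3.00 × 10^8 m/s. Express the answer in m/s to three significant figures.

v = 0.190c, u = 0.013c.
Invert the composition law: u' = (u − v)/(1 − uv/c²).
u' = (0.013 − 0.190) / (1 − (0.013)(0.190)) = -0.1767/0.9975 = -0.1771.
u' = -0.1771 × 3.00 × 10^8 m/s.

-5.31 × 10^7 m/s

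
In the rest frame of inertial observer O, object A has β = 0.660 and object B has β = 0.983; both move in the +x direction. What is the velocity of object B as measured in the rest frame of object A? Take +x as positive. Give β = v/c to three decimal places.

β = +0.920

β_A = 0.660, β_B = 0.983.
Transform to A's frame with the inverse velocity-addition law: u' = (u − v)/(1 − uv/c²), taking u = β_B and v = β_A.
u' = (0.983 − 0.660) / (1 − (0.660)(0.983)) = 0.3230/0.3512 = 0.9197.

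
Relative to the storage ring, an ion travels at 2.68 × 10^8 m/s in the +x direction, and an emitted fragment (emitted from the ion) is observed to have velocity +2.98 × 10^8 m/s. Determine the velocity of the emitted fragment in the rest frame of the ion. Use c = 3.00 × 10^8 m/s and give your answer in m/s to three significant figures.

v = 0.893c, u = 0.993c.
Invert the composition law: u' = (u − v)/(1 − uv/c²).
u' = (0.993 − 0.893) / (1 − (0.993)(0.893)) = 0.1000/0.1126 = 0.8879.
u' = 0.8879 × 3.00 × 10^8 m/s.

+2.66 × 10^8 m/s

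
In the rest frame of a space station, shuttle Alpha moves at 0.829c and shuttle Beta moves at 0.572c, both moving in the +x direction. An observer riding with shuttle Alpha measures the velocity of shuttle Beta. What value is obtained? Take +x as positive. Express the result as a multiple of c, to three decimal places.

-0.489c

β_A = 0.829, β_B = 0.572.
Transform to A's frame with the inverse velocity-addition law: u' = (u − v)/(1 − uv/c²), taking u = β_B and v = β_A.
u' = (0.572 − 0.829) / (1 − (0.829)(0.572)) = -0.2570/0.5258 = -0.4888.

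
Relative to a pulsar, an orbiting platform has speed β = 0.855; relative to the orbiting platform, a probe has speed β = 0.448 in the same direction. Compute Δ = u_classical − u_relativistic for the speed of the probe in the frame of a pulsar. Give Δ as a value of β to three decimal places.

Δ = 0.361

Galilean: u_cl = 0.448 + 0.855 = 1.3030.
Relativistic: u_rel = (0.448 + 0.855) / (1 + 0.448·0.855) = 1.3030/1.3830 = 0.9421.
Δ = 1.3030 − 0.9421 = 0.3609.
(The classical prediction exceeds c; the relativistic result does not.)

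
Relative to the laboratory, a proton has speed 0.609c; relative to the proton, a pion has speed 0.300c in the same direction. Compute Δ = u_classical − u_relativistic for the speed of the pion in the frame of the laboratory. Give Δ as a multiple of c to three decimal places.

Δ = 0.140c

Galilean: u_cl = 0.300 + 0.609 = 0.9090.
Relativistic: u_rel = (0.300 + 0.609) / (1 + 0.300·0.609) = 0.9090/1.1827 = 0.7686.
Δ = 0.9090 − 0.7686 = 0.1404.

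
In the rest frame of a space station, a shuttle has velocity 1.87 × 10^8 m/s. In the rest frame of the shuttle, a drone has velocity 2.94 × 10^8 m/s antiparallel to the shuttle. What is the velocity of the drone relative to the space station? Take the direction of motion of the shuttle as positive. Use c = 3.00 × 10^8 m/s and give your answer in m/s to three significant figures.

-2.75 × 10^8 m/s

In units of c (dividing by 3.00 × 10^8 m/s): v = 0.623, u' = -0.980.
u = (u' + v)/(1 + u'v/c²):
u = (-0.980 + 0.623) / (1 + (-0.980)·0.623) = -0.3567/0.3891 = -0.9166
(Galilean addition would give -0.357c.)
Converting back: u = -0.9166 × 3.00 × 10^8 m/s.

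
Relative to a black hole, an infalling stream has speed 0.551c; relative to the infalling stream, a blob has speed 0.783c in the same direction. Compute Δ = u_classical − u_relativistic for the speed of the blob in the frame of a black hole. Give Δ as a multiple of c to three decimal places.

Δ = 0.402c

Galilean: u_cl = 0.783 + 0.551 = 1.3340.
Relativistic: u_rel = (0.783 + 0.551) / (1 + 0.783·0.551) = 1.3340/1.4314 = 0.9319.
Δ = 1.3340 − 0.9319 = 0.4021.
(The classical prediction exceeds c; the relativistic result does not.)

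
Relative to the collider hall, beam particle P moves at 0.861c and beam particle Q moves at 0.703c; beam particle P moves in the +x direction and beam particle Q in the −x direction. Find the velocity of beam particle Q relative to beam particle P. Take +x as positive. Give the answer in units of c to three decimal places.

β_A = 0.861, β_B = -0.703.
Transform to A's frame with the inverse velocity-addition law: u' = (u − v)/(1 − uv/c²), taking u = β_B and v = β_A.
u' = (-0.703 − 0.861) / (1 − (0.861)(-0.703)) = -1.5640/1.6053 = -0.9743.

-0.974c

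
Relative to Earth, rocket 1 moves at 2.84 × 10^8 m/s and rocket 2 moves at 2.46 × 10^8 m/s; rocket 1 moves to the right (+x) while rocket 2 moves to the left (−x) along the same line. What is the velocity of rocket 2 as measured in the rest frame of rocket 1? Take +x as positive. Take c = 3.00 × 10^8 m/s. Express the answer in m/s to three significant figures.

β_A = 0.947, β_B = -0.820 (dividing each by c = 3.00 × 10^8 m/s).
Transform to A's frame with the inverse velocity-addition law: u' = (u − v)/(1 − uv/c²), taking u = β_B and v = β_A.
u' = (-0.820 − 0.947) / (1 − (0.947)(-0.820)) = -1.7667/1.7763 = -0.9946.
u' = -0.9946 × 3.00 × 10^8 m/s.

-2.98 × 10^8 m/s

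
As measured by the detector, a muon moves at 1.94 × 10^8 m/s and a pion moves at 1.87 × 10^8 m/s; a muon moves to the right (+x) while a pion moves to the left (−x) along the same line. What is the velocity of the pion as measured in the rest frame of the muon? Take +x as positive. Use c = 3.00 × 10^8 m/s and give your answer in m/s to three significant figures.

β_A = 0.647, β_B = -0.623 (dividing each by c = 3.00 × 10^8 m/s).
Transform to A's frame with the inverse velocity-addition law: u' = (u − v)/(1 − uv/c²), taking u = β_B and v = β_A.
u' = (-0.623 − 0.647) / (1 − (0.647)(-0.623)) = -1.2700/1.4031 = -0.9051.
u' = -0.9051 × 3.00 × 10^8 m/s.

-2.72 × 10^8 m/s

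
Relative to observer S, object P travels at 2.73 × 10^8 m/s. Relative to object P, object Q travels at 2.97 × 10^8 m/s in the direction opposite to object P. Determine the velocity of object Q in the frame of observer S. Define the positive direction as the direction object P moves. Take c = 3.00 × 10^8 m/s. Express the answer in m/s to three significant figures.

In units of c (dividing by 3.00 × 10^8 m/s): v = 0.910, u' = -0.990.
u = (u' + v)/(1 + u'v/c²):
u = (-0.990 + 0.910) / (1 + (-0.990)·0.910) = -0.0800/0.0991 = -0.8073
Converting back: u = -0.8073 × 3.00 × 10^8 m/s.

-2.42 × 10^8 m/s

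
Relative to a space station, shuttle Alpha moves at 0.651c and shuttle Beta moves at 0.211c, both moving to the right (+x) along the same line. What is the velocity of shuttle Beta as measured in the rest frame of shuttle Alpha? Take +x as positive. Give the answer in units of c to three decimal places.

-0.510c

β_A = 0.651, β_B = 0.211.
Transform to A's frame with the inverse velocity-addition law: u' = (u − v)/(1 − uv/c²), taking u = β_B and v = β_A.
u' = (0.211 − 0.651) / (1 − (0.651)(0.211)) = -0.4400/0.8626 = -0.5101.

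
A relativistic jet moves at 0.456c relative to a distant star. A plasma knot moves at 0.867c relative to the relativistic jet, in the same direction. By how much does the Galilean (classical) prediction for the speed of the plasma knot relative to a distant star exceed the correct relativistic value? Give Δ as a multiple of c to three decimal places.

Galilean: u_cl = 0.867 + 0.456 = 1.3230.
Relativistic: u_rel = (0.867 + 0.456) / (1 + 0.867·0.456) = 1.3230/1.3954 = 0.9481.
Δ = 1.3230 − 0.9481 = 0.3749.
(The classical prediction exceeds c; the relativistic result does not.)

Δ = 0.375c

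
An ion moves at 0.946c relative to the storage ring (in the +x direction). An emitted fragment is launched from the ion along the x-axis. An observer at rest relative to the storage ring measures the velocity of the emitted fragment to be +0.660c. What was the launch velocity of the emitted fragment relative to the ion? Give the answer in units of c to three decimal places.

Invert the composition law: u' = (u − v)/(1 − uv/c²).
u' = (0.660 − 0.946) / (1 − (0.660)(0.946)) = -0.2860/0.3756 = -0.7614.

-0.761c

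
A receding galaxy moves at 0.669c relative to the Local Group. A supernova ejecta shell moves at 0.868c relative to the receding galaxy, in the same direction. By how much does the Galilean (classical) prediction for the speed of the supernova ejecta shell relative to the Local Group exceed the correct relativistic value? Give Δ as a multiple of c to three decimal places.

Galilean: u_cl = 0.868 + 0.669 = 1.5370.
Relativistic: u_rel = (0.868 + 0.669) / (1 + 0.868·0.669) = 1.5370/1.5807 = 0.9724.
Δ = 1.5370 − 0.9724 = 0.5646.
(The classical prediction exceeds c; the relativistic result does not.)

Δ = 0.565c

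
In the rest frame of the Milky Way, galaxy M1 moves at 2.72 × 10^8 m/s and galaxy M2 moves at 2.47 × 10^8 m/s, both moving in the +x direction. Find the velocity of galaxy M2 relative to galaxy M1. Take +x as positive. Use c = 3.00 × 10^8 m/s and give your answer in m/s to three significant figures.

β_A = 0.907, β_B = 0.823 (dividing each by c = 3.00 × 10^8 m/s).
Transform to A's frame with the inverse velocity-addition law: u' = (u − v)/(1 − uv/c²), taking u = β_B and v = β_A.
u' = (0.823 − 0.907) / (1 − (0.907)(0.823)) = -0.0833/0.2535 = -0.3287.
u' = -0.3287 × 3.00 × 10^8 m/s.

-9.86 × 10^7 m/s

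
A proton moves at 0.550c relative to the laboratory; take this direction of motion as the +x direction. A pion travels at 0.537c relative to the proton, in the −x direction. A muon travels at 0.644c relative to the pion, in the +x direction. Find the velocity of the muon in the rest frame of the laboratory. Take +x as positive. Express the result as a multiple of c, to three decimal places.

Apply u = (u' + v)/(1 + u'v/c²) successively, working outward toward the laboratory.
Start: velocity of the proton relative to the laboratory = 0.5500c.
Compose with the pion (u' = -0.537 in the proton frame): u_1 = (-0.537 + 0.550) / (1 + (-0.537)·0.550) = 0.0130/0.7046 = 0.0184.
Compose with the muon (u' = 0.644 in the pion frame): u_2 = (0.644 + 0.018) / (1 + 0.644·0.018) = 0.6624/1.0119 = 0.6547.

+0.655c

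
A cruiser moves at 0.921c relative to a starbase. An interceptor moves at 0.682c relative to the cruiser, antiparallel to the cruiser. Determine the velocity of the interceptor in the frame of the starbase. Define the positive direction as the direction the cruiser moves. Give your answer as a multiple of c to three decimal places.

With v = 0.921 and u' = -0.682 (in units of c),
u = (u' + v)/(1 + u'v/c²):
u = (-0.682 + 0.921) / (1 + (-0.682)·0.921) = 0.2390/0.3719 = 0.6427

+0.643c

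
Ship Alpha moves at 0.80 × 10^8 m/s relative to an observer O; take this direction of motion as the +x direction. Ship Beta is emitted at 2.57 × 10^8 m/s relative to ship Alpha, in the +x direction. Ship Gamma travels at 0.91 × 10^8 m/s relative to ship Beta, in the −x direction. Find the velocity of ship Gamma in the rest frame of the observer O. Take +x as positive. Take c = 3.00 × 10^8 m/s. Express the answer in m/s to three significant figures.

Apply u = (u' + v)/(1 + u'v/c²) successively, working outward toward the observer O.
(Dividing each given speed by c = 3.00 × 10^8 m/s to work in units of c.)
Start: velocity of ship Alpha relative to the observer O = 0.2667c.
Compose with ship Beta (u' = 0.857 in ship Alpha frame): u_1 = (0.857 + 0.267) / (1 + 0.857·0.267) = 1.1233/1.2284 = 0.9144.
Compose with ship Gamma (u' = -0.303 in ship Beta frame): u_2 = (-0.303 + 0.914) / (1 + (-0.303)·0.914) = 0.6111/0.7226 = 0.8457.
So u = 0.8457 × 3.00 × 10^8 m/s.

+2.54 × 10^8 m/s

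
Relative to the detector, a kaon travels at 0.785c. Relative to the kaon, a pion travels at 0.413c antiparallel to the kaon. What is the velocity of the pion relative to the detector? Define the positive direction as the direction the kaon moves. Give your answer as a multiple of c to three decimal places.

+0.550c

With v = 0.785 and u' = -0.413 (in units of c),
u = (u' + v)/(1 + u'v/c²):
u = (-0.413 + 0.785) / (1 + (-0.413)·0.785) = 0.3720/0.6758 = 0.5505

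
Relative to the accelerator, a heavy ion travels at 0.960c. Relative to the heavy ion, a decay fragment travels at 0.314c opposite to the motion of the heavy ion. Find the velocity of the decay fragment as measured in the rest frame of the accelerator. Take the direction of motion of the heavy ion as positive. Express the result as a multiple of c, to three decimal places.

With v = 0.960 and u' = -0.314 (in units of c),
u = (u' + v)/(1 + u'v/c²):
u = (-0.314 + 0.960) / (1 + (-0.314)·0.960) = 0.6460/0.6986 = 0.9248

+0.925c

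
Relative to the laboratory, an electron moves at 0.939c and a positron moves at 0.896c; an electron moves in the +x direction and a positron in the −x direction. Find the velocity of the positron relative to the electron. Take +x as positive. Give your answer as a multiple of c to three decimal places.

β_A = 0.939, β_B = -0.896.
Transform to A's frame with the inverse velocity-addition law: u' = (u − v)/(1 − uv/c²), taking u = β_B and v = β_A.
u' = (-0.896 − 0.939) / (1 − (0.939)(-0.896)) = -1.8350/1.8413 = -0.9966.

-0.997c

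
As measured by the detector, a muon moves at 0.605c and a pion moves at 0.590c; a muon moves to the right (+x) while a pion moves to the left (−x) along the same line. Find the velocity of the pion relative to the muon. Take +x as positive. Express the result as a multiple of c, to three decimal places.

-0.881c

β_A = 0.605, β_B = -0.590.
Transform to A's frame with the inverse velocity-addition law: u' = (u − v)/(1 − uv/c²), taking u = β_B and v = β_A.
u' = (-0.590 − 0.605) / (1 − (0.605)(-0.590)) = -1.1950/1.3570 = -0.8807.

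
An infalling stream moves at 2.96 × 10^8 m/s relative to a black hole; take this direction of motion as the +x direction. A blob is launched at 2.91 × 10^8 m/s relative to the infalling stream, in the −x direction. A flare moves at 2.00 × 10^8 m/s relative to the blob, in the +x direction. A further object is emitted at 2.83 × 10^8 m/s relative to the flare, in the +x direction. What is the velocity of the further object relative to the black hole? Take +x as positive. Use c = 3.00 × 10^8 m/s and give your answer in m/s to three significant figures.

+2.98 × 10^8 m/s

Apply u = (u' + v)/(1 + u'v/c²) successively, working outward toward the black hole.
(Dividing each given speed by c = 3.00 × 10^8 m/s to work in units of c.)
Start: velocity of the infalling stream relative to the black hole = 0.9867c.
Compose with the blob (u' = -0.970 in the infalling stream frame): u_1 = (-0.970 + 0.987) / (1 + (-0.970)·0.987) = 0.0167/0.0429 = 0.3882.
Compose with the flare (u' = 0.667 in the blob frame): u_2 = (0.667 + 0.388) / (1 + 0.667·0.388) = 1.0549/1.2588 = 0.8380.
Compose with the further object (u' = 0.943 in the flare frame): u_3 = (0.943 + 0.838) / (1 + 0.943·0.838) = 1.7813/1.7905 = 0.9949.
So u = 0.9949 × 3.00 × 10^8 m/s.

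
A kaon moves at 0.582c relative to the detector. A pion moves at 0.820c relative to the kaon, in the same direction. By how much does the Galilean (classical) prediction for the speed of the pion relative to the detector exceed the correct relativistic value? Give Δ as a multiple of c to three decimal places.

Δ = 0.453c

Galilean: u_cl = 0.820 + 0.582 = 1.4020.
Relativistic: u_rel = (0.820 + 0.582) / (1 + 0.820·0.582) = 1.4020/1.4772 = 0.9491.
Δ = 1.4020 − 0.9491 = 0.4529.
(The classical prediction exceeds c; the relativistic result does not.)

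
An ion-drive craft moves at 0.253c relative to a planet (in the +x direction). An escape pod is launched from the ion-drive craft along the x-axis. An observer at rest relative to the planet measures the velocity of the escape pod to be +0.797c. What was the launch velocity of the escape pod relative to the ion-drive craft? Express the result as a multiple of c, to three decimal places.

+0.681c

Invert the composition law: u' = (u − v)/(1 − uv/c²).
u' = (0.797 − 0.253) / (1 − (0.797)(0.253)) = 0.5440/0.7984 = 0.6814.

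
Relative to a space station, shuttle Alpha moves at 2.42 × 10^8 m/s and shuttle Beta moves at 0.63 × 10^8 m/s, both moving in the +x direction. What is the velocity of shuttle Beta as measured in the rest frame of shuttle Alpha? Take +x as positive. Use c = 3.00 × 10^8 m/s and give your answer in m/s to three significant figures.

β_A = 0.807, β_B = 0.210 (dividing each by c = 3.00 × 10^8 m/s).
Transform to A's frame with the inverse velocity-addition law: u' = (u − v)/(1 − uv/c²), taking u = β_B and v = β_A.
u' = (0.210 − 0.807) / (1 − (0.807)(0.210)) = -0.5967/0.8306 = -0.7184.
u' = -0.7184 × 3.00 × 10^8 m/s.

-2.16 × 10^8 m/s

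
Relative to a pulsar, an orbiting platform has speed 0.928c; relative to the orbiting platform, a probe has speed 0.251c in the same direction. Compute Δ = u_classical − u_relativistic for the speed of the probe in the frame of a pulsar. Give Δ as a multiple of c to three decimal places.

Galilean: u_cl = 0.251 + 0.928 = 1.1790.
Relativistic: u_rel = (0.251 + 0.928) / (1 + 0.251·0.928) = 1.1790/1.2329 = 0.9563.
Δ = 1.1790 − 0.9563 = 0.2227.
(The classical prediction exceeds c; the relativistic result does not.)

Δ = 0.223c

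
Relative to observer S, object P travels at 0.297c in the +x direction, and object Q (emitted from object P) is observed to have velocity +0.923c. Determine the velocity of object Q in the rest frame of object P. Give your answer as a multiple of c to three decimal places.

Invert the composition law: u' = (u − v)/(1 − uv/c²).
u' = (0.923 − 0.297) / (1 − (0.923)(0.297)) = 0.6260/0.7259 = 0.8624.

+0.862c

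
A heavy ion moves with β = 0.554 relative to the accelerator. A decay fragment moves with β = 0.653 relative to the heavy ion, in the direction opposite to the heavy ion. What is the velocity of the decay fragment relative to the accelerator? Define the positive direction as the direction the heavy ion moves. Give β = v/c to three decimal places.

With v = 0.554 and u' = -0.653 (in units of c),
u = (u' + v)/(1 + u'v/c²):
u = (-0.653 + 0.554) / (1 + (-0.653)·0.554) = -0.0990/0.6382 = -0.1551
(Galilean addition would give -0.099c.)

β = -0.155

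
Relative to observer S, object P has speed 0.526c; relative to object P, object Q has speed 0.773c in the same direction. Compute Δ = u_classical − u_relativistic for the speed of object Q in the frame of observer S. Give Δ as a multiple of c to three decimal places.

Galilean: u_cl = 0.773 + 0.526 = 1.2990.
Relativistic: u_rel = (0.773 + 0.526) / (1 + 0.773·0.526) = 1.2990/1.4066 = 0.9235.
Δ = 1.2990 − 0.9235 = 0.3755.
(The classical prediction exceeds c; the relativistic result does not.)

Δ = 0.375c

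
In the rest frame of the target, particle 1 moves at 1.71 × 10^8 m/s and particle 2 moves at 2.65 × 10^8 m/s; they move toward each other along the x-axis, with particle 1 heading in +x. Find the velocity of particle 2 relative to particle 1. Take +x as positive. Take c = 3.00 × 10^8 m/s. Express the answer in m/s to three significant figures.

β_A = 0.570, β_B = -0.883 (dividing each by c = 3.00 × 10^8 m/s).
Transform to A's frame with the inverse velocity-addition law: u' = (u − v)/(1 − uv/c²), taking u = β_B and v = β_A.
u' = (-0.883 − 0.570) / (1 − (0.570)(-0.883)) = -1.4533/1.5035 = -0.9666.
u' = -0.9666 × 3.00 × 10^8 m/s.

-2.90 × 10^8 m/s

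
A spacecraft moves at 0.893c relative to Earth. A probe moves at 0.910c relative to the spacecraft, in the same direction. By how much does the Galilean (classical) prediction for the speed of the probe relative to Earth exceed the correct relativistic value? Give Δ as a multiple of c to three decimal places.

Galilean: u_cl = 0.910 + 0.893 = 1.8030.
Relativistic: u_rel = (0.910 + 0.893) / (1 + 0.910·0.893) = 1.8030/1.8126 = 0.9947.
Δ = 1.8030 − 0.9947 = 0.8083.
(The classical prediction exceeds c; the relativistic result does not.)

Δ = 0.808c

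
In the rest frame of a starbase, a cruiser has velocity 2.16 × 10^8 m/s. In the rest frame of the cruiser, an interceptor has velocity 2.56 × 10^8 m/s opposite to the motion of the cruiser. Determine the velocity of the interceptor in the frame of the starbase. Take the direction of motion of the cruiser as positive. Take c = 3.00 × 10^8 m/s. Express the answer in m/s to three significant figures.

In units of c (dividing by 3.00 × 10^8 m/s): v = 0.720, u' = -0.853.
u = (u' + v)/(1 + u'v/c²):
u = (-0.853 + 0.720) / (1 + (-0.853)·0.720) = -0.1333/0.3856 = -0.3458
Converting back: u = -0.3458 × 3.00 × 10^8 m/s.

-1.04 × 10^8 m/s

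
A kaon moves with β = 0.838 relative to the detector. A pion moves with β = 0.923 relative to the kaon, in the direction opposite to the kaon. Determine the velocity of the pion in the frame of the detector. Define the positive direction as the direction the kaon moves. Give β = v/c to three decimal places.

β = -0.375

With v = 0.838 and u' = -0.923 (in units of c),
u = (u' + v)/(1 + u'v/c²):
u = (-0.923 + 0.838) / (1 + (-0.923)·0.838) = -0.0850/0.2265 = -0.3752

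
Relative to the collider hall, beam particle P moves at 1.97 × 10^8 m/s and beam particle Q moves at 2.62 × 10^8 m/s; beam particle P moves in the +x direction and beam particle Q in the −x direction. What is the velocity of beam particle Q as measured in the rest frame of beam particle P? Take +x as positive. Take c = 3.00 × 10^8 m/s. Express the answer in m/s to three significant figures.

-2.92 × 10^8 m/s

β_A = 0.657, β_B = -0.873 (dividing each by c = 3.00 × 10^8 m/s).
Transform to A's frame with the inverse velocity-addition law: u' = (u − v)/(1 − uv/c²), taking u = β_B and v = β_A.
u' = (-0.873 − 0.657) / (1 − (0.657)(-0.873)) = -1.5300/1.5735 = -0.9724.
u' = -0.9724 × 3.00 × 10^8 m/s.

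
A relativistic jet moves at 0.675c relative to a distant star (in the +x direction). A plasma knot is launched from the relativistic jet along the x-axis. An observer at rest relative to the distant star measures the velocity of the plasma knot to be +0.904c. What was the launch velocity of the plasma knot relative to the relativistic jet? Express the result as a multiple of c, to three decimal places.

Invert the composition law: u' = (u − v)/(1 − uv/c²).
u' = (0.904 − 0.675) / (1 − (0.904)(0.675)) = 0.2290/0.3898 = 0.5875.

+0.587c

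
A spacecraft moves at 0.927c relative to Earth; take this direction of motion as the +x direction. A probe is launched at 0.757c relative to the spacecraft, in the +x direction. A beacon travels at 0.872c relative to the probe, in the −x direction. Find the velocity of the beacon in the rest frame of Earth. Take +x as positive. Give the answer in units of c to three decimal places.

+0.858c

Apply u = (u' + v)/(1 + u'v/c²) successively, working outward toward Earth.
Start: velocity of the spacecraft relative to Earth = 0.9270c.
Compose with the probe (u' = 0.757 in the spacecraft frame): u_1 = (0.757 + 0.927) / (1 + 0.757·0.927) = 1.6840/1.7017 = 0.9896.
Compose with the beacon (u' = -0.872 in the probe frame): u_2 = (-0.872 + 0.990) / (1 + (-0.872)·0.990) = 0.1176/0.1371 = 0.8577.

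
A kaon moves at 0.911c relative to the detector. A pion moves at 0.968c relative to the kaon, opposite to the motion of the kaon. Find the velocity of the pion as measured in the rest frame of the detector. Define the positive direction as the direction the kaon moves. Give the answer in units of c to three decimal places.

-0.482c

With v = 0.911 and u' = -0.968 (in units of c),
u = (u' + v)/(1 + u'v/c²):
u = (-0.968 + 0.911) / (1 + (-0.968)·0.911) = -0.0570/0.1182 = -0.4824
(Galilean addition would give -0.057c.)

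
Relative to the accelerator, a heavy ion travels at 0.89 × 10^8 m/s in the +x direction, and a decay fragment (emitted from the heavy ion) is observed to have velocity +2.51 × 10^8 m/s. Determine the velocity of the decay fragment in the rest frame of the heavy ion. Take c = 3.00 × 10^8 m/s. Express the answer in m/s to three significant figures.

v = 0.297c, u = 0.837c.
Invert the composition law: u' = (u − v)/(1 − uv/c²).
u' = (0.837 − 0.297) / (1 − (0.837)(0.297)) = 0.5400/0.7518 = 0.7183.
u' = 0.7183 × 3.00 × 10^8 m/s.

+2.15 × 10^8 m/s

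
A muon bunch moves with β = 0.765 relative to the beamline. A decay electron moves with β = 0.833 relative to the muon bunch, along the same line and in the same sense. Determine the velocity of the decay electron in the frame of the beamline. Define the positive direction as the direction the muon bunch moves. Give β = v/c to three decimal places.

With v = 0.765 and u' = 0.833 (in units of c),
u = (u' + v)/(1 + u'v/c²):
u = (0.833 + 0.765) / (1 + 0.833·0.765) = 1.5980/1.6372 = 0.9760

β = 0.976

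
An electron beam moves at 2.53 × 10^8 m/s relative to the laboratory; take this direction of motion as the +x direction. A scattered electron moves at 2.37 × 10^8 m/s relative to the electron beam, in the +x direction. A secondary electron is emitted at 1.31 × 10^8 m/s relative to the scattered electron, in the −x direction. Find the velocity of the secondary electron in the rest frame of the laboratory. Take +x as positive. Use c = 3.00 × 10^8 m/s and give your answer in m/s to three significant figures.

Apply u = (u' + v)/(1 + u'v/c²) successively, working outward toward the laboratory.
(Dividing each given speed by c = 3.00 × 10^8 m/s to work in units of c.)
Start: velocity of the electron beam relative to the laboratory = 0.8433c.
Compose with the scattered electron (u' = 0.790 in the electron beam frame): u_1 = (0.790 + 0.843) / (1 + 0.790·0.843) = 1.6333/1.6662 = 0.9803.
Compose with the secondary electron (u' = -0.437 in the scattered electron frame): u_2 = (-0.437 + 0.980) / (1 + (-0.437)·0.980) = 0.5436/0.5720 = 0.9504.
So u = 0.9504 × 3.00 × 10^8 m/s.

+2.85 × 10^8 m/s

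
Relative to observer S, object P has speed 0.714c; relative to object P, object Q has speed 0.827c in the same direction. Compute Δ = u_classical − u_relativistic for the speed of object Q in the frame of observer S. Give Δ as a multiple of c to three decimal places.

Δ = 0.572c

Galilean: u_cl = 0.827 + 0.714 = 1.5410.
Relativistic: u_rel = (0.827 + 0.714) / (1 + 0.827·0.714) = 1.5410/1.5905 = 0.9689.
Δ = 1.5410 − 0.9689 = 0.5721.
(The classical prediction exceeds c; the relativistic result does not.)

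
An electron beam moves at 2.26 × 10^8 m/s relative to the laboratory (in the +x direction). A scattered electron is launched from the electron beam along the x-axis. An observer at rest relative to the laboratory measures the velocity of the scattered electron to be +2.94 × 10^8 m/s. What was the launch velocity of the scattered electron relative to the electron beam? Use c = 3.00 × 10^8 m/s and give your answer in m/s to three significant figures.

+2.60 × 10^8 m/s

v = 0.753c, u = 0.980c.
Invert the composition law: u' = (u − v)/(1 − uv/c²).
u' = (0.980 − 0.753) / (1 − (0.980)(0.753)) = 0.2267/0.2617 = 0.8660.
u' = 0.8660 × 3.00 × 10^8 m/s.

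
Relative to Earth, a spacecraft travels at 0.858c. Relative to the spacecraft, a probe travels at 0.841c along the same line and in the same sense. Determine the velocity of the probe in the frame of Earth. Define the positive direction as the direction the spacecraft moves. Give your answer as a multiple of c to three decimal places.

0.987c

With v = 0.858 and u' = 0.841 (in units of c),
u = (u' + v)/(1 + u'v/c²):
u = (0.841 + 0.858) / (1 + 0.841·0.858) = 1.6990/1.7216 = 0.9869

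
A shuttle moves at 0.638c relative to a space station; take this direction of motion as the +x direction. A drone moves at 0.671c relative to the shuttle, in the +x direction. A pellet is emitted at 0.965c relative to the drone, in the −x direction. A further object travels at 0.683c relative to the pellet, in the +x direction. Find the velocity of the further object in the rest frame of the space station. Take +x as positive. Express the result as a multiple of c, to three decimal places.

+0.370c

Apply u = (u' + v)/(1 + u'v/c²) successively, working outward toward the space station.
Start: velocity of the shuttle relative to the space station = 0.6380c.
Compose with the drone (u' = 0.671 in the shuttle frame): u_1 = (0.671 + 0.638) / (1 + 0.671·0.638) = 1.3090/1.4281 = 0.9166.
Compose with the pellet (u' = -0.965 in the drone frame): u_2 = (-0.965 + 0.917) / (1 + (-0.965)·0.917) = -0.0484/0.1155 = -0.4191.
Compose with the further object (u' = 0.683 in the pellet frame): u_3 = (0.683 + (-0.419)) / (1 + 0.683·(-0.419)) = 0.2639/0.7138 = 0.3697.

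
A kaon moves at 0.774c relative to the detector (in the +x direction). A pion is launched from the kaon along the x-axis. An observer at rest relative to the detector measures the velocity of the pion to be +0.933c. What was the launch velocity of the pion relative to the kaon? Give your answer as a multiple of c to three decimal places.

+0.572c

Invert the composition law: u' = (u − v)/(1 − uv/c²).
u' = (0.933 − 0.774) / (1 − (0.933)(0.774)) = 0.1590/0.2779 = 0.5722.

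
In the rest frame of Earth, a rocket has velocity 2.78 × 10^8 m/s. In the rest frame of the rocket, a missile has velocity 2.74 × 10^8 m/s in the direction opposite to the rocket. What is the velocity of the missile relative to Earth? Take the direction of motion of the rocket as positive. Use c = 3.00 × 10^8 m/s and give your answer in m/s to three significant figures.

+2.60 × 10^7 m/s

In units of c (dividing by 3.00 × 10^8 m/s): v = 0.927, u' = -0.913.
u = (u' + v)/(1 + u'v/c²):
u = (-0.913 + 0.927) / (1 + (-0.913)·0.927) = 0.0133/0.1536 = 0.0868
Converting back: u = 0.0868 × 3.00 × 10^8 m/s.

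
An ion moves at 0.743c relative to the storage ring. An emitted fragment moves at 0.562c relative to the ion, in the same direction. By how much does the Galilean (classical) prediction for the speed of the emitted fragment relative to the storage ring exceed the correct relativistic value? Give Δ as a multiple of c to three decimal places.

Δ = 0.384c

Galilean: u_cl = 0.562 + 0.743 = 1.3050.
Relativistic: u_rel = (0.562 + 0.743) / (1 + 0.562·0.743) = 1.3050/1.4176 = 0.9206.
Δ = 1.3050 − 0.9206 = 0.3844.
(The classical prediction exceeds c; the relativistic result does not.)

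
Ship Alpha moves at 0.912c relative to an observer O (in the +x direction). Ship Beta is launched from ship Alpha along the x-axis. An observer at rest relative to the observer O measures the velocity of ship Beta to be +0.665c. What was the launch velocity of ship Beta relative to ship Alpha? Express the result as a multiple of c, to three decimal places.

Invert the composition law: u' = (u − v)/(1 − uv/c²).
u' = (0.665 − 0.912) / (1 − (0.665)(0.912)) = -0.2470/0.3935 = -0.6277.

-0.628c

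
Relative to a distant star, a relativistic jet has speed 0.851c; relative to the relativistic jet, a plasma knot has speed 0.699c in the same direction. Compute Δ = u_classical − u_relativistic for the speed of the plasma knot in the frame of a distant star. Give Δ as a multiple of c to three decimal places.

Galilean: u_cl = 0.699 + 0.851 = 1.5500.
Relativistic: u_rel = (0.699 + 0.851) / (1 + 0.699·0.851) = 1.5500/1.5948 = 0.9719.
Δ = 1.5500 − 0.9719 = 0.5781.
(The classical prediction exceeds c; the relativistic result does not.)

Δ = 0.578c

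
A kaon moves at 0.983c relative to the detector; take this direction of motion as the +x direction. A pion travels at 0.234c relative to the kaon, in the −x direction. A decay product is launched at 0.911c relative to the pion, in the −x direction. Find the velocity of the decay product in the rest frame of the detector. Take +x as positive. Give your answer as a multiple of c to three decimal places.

Apply u = (u' + v)/(1 + u'v/c²) successively, working outward toward the detector.
Start: velocity of the kaon relative to the detector = 0.9830c.
Compose with the pion (u' = -0.234 in the kaon frame): u_1 = (-0.234 + 0.983) / (1 + (-0.234)·0.983) = 0.7490/0.7700 = 0.9728.
Compose with the decay product (u' = -0.911 in the pion frame): u_2 = (-0.911 + 0.973) / (1 + (-0.911)·0.973) = 0.0618/0.1138 = 0.5426.

+0.543c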